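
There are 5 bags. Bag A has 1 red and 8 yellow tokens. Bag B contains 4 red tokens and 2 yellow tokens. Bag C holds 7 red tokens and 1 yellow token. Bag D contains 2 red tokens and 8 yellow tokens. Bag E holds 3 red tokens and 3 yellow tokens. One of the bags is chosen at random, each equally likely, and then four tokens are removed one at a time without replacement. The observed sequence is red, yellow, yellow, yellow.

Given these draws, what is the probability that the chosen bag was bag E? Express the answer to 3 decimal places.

0.170

Under each hypothesis, the probability of the observed sequence is: P(data | bag A) = (1/9)(8/8)(7/7)(6/6) = 1/9; P(data | bag B) = (4/6)(2/5)(1/4)(0/3) = 0; P(data | bag C) = (7/8)(1/7)(0/6) = 0; P(data | bag D) = (2/10)(8/9)(7/8)(6/7) = 2/15; P(data | bag E) = (3/6)(3/5)(2/4)(1/3) = 1/20.
Weighting by the prior gives 1/5 · 1/9 = 1/45, 1/5 · 0 = 0, 1/5 · 0 = 0, 1/5 · 2/15 = 2/75, 1/5 · 1/20 = 1/100; with total 53/900.
By Bayes' rule, P(bag E | data) = (1/100) / (53/900) = 9/53.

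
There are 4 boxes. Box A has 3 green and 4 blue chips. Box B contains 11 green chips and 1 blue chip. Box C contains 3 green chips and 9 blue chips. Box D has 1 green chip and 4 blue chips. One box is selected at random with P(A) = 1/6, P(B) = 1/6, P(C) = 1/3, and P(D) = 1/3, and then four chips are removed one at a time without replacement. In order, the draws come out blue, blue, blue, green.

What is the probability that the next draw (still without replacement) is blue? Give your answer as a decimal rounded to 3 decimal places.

0.837

Compute the likelihood of the observed sequence for each case: P(data | box A) = (4/7)(3/6)(2/5)(3/4) = 3/35; P(data | box B) = (1/12)(0/11) = 0; P(data | box C) = (9/12)(8/11)(7/10)(3/9) = 7/55; P(data | box D) = (4/5)(3/4)(2/3)(1/2) = 1/5.
The prior-weighted likelihoods are 1/6 · 3/35 = 1/70, 1/6 · 0 = 0, 1/3 · 7/55 = 7/165, 1/3 · 1/5 = 1/15; summing to 19/154.
The posterior is then P(box A | data) = 11/95, P(box B | data) = 0, P(box C | data) = 98/285, P(box D | data) = 154/285.
The predictive probability is P(blue next | data) = (1/3)(11/95) + (3/4)(98/285) + (1)(154/285) = 159/190.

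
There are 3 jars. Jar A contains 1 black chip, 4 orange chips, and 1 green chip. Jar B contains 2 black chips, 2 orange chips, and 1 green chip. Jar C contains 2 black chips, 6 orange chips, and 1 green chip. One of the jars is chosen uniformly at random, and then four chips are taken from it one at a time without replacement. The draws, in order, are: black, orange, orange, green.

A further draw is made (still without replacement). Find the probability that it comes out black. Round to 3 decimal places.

0.431

For each hypothesis, P(data | H) works out to: P(data | jar A) = (1/6)(4/5)(3/4)(1/3) = 0.033333; P(data | jar B) = (2/5)(2/4)(1/3)(1/2) = 0.033333; P(data | jar C) = (2/9)(6/8)(5/7)(1/6) = 0.019841.
Weighting by the prior gives 1/3 · 0.033333 = 0.011111, 1/3 · 0.033333 = 0.011111, 1/3 · 0.019841 = 0.0066138; with total 0.028836.
Dividing through by the total gives posterior P(jar A | data) = 0.38532, P(jar B | data) = 0.38532, P(jar C | data) = 0.22936.
Averaging over the posterior, P(black next | data) = (0)(0.38532) + (1)(0.38532) + (1/5)(0.22936) = 0.43119.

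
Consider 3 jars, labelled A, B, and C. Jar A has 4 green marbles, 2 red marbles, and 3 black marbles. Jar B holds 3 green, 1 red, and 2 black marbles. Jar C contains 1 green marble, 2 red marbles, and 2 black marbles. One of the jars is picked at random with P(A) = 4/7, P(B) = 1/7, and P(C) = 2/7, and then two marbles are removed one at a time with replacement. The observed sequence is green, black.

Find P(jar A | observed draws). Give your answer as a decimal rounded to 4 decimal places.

Under each hypothesis, the probability of the observed sequence is: P(data | jar A) = (4/9)(3/9) = 0.14815; P(data | jar B) = (3/6)(2/6) = 0.16667; P(data | jar C) = (1/5)(2/5) = 0.08.
The prior-weighted likelihoods are 4/7 · 0.14815 = 0.084656, 1/7 · 0.16667 = 0.02381, 2/7 · 0.08 = 0.022857; summing to 0.13132.
So P(jar A | data) = (0.084656) / (0.13132) = 0.64464.

0.6446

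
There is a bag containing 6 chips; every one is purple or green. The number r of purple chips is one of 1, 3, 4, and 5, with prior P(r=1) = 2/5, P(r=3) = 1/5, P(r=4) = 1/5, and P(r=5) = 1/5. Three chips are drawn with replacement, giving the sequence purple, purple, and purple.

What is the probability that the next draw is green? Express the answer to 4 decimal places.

The likelihood of the observed sequence under each hypothesis: P(data | r = 1) = (1/6)(1/6)(1/6) = 1/216; P(data | r = 3) = (3/6)(3/6)(3/6) = 1/8; P(data | r = 4) = (4/6)(4/6)(4/6) = 8/27; P(data | r = 5) = (5/6)(5/6)(5/6) = 125/216.
Weighting by the prior gives 2/5 · 1/216 = 1/540, 1/5 · 1/8 = 1/40, 1/5 · 8/27 = 8/135, 1/5 · 125/216 = 25/216; these sum to 109/540.
Dividing through by the total gives posterior P(r = 1 | data) = 1/109, P(r = 3 | data) = 27/218, P(r = 4 | data) = 32/109, P(r = 5 | data) = 125/218.
So P(green next | data) = Σ P(green next | H) P(H | data) = (5/6)(1/109) + (1/2)(27/218) + (1/3)(32/109) + (1/6)(125/218) = 86/327.

0.2630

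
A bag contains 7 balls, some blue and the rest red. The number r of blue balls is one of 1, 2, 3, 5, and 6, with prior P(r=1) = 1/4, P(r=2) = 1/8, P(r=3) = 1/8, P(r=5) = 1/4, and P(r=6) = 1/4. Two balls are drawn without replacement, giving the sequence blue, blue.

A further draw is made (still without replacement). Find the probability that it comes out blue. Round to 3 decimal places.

0.678

Under each hypothesis, the probability of the observed sequence is: P(data | r = 1) = (1/7)(0/6) = 0; P(data | r = 2) = (2/7)(1/6) = 1/21; P(data | r = 3) = (3/7)(2/6) = 1/7; P(data | r = 5) = (5/7)(4/6) = 10/21; P(data | r = 6) = (6/7)(5/6) = 5/7.
Multiplying each by its prior: 1/4 · 0 = 0, 1/8 · 1/21 = 1/168, 1/8 · 1/7 = 1/56, 1/4 · 10/21 = 5/42, 1/4 · 5/7 = 5/28; these sum to 9/28.
Normalising, the posterior is P(r = 1 | data) = 0, P(r = 2 | data) = 1/54, P(r = 3 | data) = 1/18, P(r = 5 | data) = 10/27, P(r = 6 | data) = 5/9.
The predictive probability is P(blue next | data) = (0)(1/54) + (1/5)(1/18) + (3/5)(10/27) + (4/5)(5/9) = 61/90.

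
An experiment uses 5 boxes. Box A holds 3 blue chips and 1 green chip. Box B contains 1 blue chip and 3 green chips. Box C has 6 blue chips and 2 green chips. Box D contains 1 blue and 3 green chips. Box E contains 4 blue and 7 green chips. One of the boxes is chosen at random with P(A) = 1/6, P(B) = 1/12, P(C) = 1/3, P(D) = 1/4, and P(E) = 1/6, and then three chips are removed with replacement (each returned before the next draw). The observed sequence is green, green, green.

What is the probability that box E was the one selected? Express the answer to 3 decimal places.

0.224

For each hypothesis, P(data | H) works out to: P(data | box A) = (1/4)(1/4)(1/4) = 0.015625; P(data | box B) = (3/4)(3/4)(3/4) = 0.42188; P(data | box C) = (2/8)(2/8)(2/8) = 0.015625; P(data | box D) = (3/4)(3/4)(3/4) = 0.42188; P(data | box E) = (7/11)(7/11)(7/11) = 0.2577.
Weighting by the prior gives 1/6 · 0.015625 = 0.0026042, 1/12 · 0.42188 = 0.035156, 1/3 · 0.015625 = 0.0052083, 1/4 · 0.42188 = 0.10547, 1/6 · 0.2577 = 0.04295; summing to 0.19139.
By Bayes' rule, P(box E | data) = (0.04295) / (0.19139) = 0.22441.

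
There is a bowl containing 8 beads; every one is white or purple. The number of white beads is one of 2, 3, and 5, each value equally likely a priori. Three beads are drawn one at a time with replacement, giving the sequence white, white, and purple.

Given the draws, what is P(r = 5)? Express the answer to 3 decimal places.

0.521

Under each hypothesis, the probability of the observed sequence is: P(data | r = 2) = (2/8)(2/8)(6/8) = 3/64; P(data | r = 3) = (3/8)(3/8)(5/8) = 45/512; P(data | r = 5) = (5/8)(5/8)(3/8) = 75/512.
Multiplying each by its prior: 1/3 · 3/64 = 1/64, 1/3 · 45/512 = 15/512, 1/3 · 75/512 = 25/512; these sum to 3/32.
Hence P(r = 5 | data) = (25/512) / (3/32) = 25/48.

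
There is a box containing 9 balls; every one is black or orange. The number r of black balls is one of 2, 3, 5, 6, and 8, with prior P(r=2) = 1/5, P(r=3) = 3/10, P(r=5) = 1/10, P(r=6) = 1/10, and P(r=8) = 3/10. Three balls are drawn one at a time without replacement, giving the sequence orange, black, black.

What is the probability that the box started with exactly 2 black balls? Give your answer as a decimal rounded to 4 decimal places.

Compute the likelihood of the observed sequence for each case: P(data | r = 2) = (7/9)(2/8)(1/7) = 1/36; P(data | r = 3) = (6/9)(3/8)(2/7) = 1/14; P(data | r = 5) = (4/9)(5/8)(4/7) = 10/63; P(data | r = 6) = (3/9)(6/8)(5/7) = 5/28; P(data | r = 8) = (1/9)(8/8)(7/7) = 1/9.
Multiplying each by its prior: 1/5 · 1/36 = 1/180, 3/10 · 1/14 = 3/140, 1/10 · 10/63 = 1/63, 1/10 · 5/28 = 1/56, 3/10 · 1/9 = 1/30; with total 79/840.
Therefore the posterior P(r = 2 | data) = (1/180) / (79/840) = 14/237.

0.0591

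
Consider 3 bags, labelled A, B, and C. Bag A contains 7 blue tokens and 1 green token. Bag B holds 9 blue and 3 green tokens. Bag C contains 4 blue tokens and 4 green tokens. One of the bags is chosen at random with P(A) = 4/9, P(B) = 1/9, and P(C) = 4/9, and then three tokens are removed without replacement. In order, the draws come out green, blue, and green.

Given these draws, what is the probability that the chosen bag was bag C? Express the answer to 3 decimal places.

Under each hypothesis, the probability of the observed sequence is: P(data | bag A) = (1/8)(7/7)(0/6) = 0; P(data | bag B) = (3/12)(9/11)(2/10) = 0.040909; P(data | bag C) = (4/8)(4/7)(3/6) = 0.14286.
Weighting by the prior gives 4/9 · 0 = 0, 1/9 · 0.040909 = 0.0045455, 4/9 · 0.14286 = 0.063492; these sum to 0.068038.
So P(bag C | data) = (0.063492) / (0.068038) = 0.93319.

0.933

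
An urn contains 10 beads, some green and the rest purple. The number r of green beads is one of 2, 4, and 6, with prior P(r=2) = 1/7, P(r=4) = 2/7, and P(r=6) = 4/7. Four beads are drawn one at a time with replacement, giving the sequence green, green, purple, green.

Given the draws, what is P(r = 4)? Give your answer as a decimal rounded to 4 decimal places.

The likelihood of the observed sequence under each hypothesis: P(data | r = 2) = (2/10)(2/10)(8/10)(2/10) = 0.0064; P(data | r = 4) = (4/10)(4/10)(6/10)(4/10) = 0.0384; P(data | r = 6) = (6/10)(6/10)(4/10)(6/10) = 0.0864.
The prior-weighted likelihoods are 1/7 · 0.0064 = 0.00091429, 2/7 · 0.0384 = 0.010971, 4/7 · 0.0864 = 0.049371; with total 0.061257.
By Bayes' rule, P(r = 4 | data) = (0.010971) / (0.061257) = 0.1791.

0.1791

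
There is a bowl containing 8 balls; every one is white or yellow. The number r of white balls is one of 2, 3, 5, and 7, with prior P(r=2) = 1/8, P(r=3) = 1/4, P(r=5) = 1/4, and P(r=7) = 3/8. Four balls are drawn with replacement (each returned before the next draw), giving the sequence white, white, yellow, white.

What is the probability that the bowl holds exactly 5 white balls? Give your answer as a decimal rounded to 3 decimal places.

0.358

Compute the likelihood of the observed sequence for each case: P(data | r = 2) = (2/8)(2/8)(6/8)(2/8) = 0.011719; P(data | r = 3) = (3/8)(3/8)(5/8)(3/8) = 0.032959; P(data | r = 5) = (5/8)(5/8)(3/8)(5/8) = 0.091553; P(data | r = 7) = (7/8)(7/8)(1/8)(7/8) = 0.08374.
The prior-weighted likelihoods are 1/8 · 0.011719 = 0.0014648, 1/4 · 0.032959 = 0.0082397, 1/4 · 0.091553 = 0.022888, 3/8 · 0.08374 = 0.031403; these sum to 0.063995.
By Bayes' rule, P(r = 5 | data) = (0.022888) / (0.063995) = 0.35765.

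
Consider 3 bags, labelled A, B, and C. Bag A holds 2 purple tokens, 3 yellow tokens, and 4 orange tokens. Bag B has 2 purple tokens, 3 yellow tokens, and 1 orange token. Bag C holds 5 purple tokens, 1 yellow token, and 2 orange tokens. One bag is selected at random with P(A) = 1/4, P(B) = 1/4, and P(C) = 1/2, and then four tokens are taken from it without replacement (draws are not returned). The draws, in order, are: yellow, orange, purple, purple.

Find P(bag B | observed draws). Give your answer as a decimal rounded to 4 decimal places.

0.2308

Under each hypothesis, the probability of the observed sequence is: P(data | bag A) = (3/9)(4/8)(2/7)(1/6) = 1/126; P(data | bag B) = (3/6)(1/5)(2/4)(1/3) = 1/60; P(data | bag C) = (1/8)(2/7)(5/6)(4/5) = 1/42.
Weighting by the prior gives 1/4 · 1/126 = 1/504, 1/4 · 1/60 = 1/240, 1/2 · 1/42 = 1/84; summing to 13/720.
Therefore the posterior P(bag B | data) = (1/240) / (13/720) = 3/13.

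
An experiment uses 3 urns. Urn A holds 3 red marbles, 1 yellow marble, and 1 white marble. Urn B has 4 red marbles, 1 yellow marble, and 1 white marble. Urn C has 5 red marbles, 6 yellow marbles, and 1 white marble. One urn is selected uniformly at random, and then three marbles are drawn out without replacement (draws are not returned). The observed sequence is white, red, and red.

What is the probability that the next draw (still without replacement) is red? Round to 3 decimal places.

0.566

Compute the likelihood of the observed sequence for each case: P(data | urn A) = (1/5)(3/4)(2/3) = 1/10; P(data | urn B) = (1/6)(4/5)(3/4) = 1/10; P(data | urn C) = (1/12)(5/11)(4/10) = 1/66.
Weighting by the prior gives 1/3 · 1/10 = 1/30, 1/3 · 1/10 = 1/30, 1/3 · 1/66 = 1/198; summing to 71/990.
Dividing through by the total gives posterior P(urn A | data) = 33/71, P(urn B | data) = 33/71, P(urn C | data) = 5/71.
The predictive probability is P(red next | data) = (1/2)(33/71) + (2/3)(33/71) + (1/3)(5/71) = 241/426.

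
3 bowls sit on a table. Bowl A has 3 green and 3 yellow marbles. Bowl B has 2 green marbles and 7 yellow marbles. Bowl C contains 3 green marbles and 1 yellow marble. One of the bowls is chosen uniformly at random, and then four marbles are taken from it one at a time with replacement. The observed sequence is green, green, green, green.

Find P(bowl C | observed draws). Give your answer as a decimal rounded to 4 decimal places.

For each hypothesis, P(data | H) works out to: P(data | bowl A) = (3/6)(3/6)(3/6)(3/6) = 0.0625; P(data | bowl B) = (2/9)(2/9)(2/9)(2/9) = 0.0024387; P(data | bowl C) = (3/4)(3/4)(3/4)(3/4) = 0.31641.
The prior-weighted likelihoods are 1/3 · 0.0625 = 0.020833, 1/3 · 0.0024387 = 0.00081288, 1/3 · 0.31641 = 0.10547; summing to 0.12711.
So P(bowl C | data) = (0.10547) / (0.12711) = 0.82971.

0.8297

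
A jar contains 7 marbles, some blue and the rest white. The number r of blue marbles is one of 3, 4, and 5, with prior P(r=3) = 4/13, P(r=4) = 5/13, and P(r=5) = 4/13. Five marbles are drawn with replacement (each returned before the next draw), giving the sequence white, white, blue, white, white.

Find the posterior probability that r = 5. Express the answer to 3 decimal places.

0.064

Under each hypothesis, the probability of the observed sequence is: P(data | r = 3) = (4/7)(4/7)(3/7)(4/7)(4/7) = 0.045695; P(data | r = 4) = (3/7)(3/7)(4/7)(3/7)(3/7) = 0.019278; P(data | r = 5) = (2/7)(2/7)(5/7)(2/7)(2/7) = 0.0047599.
The prior-weighted likelihoods are 4/13 · 0.045695 = 0.01406, 5/13 · 0.019278 = 0.0074145, 4/13 · 0.0047599 = 0.0014646; summing to 0.022939.
By Bayes' rule, P(r = 5 | data) = (0.0014646) / (0.022939) = 0.063847.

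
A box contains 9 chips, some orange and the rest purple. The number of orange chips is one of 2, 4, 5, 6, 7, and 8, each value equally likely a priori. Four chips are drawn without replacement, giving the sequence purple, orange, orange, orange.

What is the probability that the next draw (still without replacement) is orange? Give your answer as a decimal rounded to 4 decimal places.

Under each hypothesis, the probability of the observed sequence is: P(data | r = 2) = (7/9)(2/8)(1/7)(0/6) = 0; P(data | r = 4) = (5/9)(4/8)(3/7)(2/6) = 5/126; P(data | r = 5) = (4/9)(5/8)(4/7)(3/6) = 5/63; P(data | r = 6) = (3/9)(6/8)(5/7)(4/6) = 5/42; P(data | r = 7) = (2/9)(7/8)(6/7)(5/6) = 5/36; P(data | r = 8) = (1/9)(8/8)(7/7)(6/6) = 1/9.
Weighting by the prior gives 1/6 · 0 = 0, 1/6 · 5/126 = 5/756, 1/6 · 5/63 = 5/378, 1/6 · 5/42 = 5/252, 1/6 · 5/36 = 5/216, 1/6 · 1/9 = 1/54; these sum to 41/504.
Dividing through by the total gives posterior P(r = 2 | data) = 0, P(r = 4 | data) = 10/123, P(r = 5 | data) = 20/123, P(r = 6 | data) = 10/41, P(r = 7 | data) = 35/123, P(r = 8 | data) = 28/123.
The predictive probability is P(orange next | data) = (1/5)(10/123) + (2/5)(20/123) + (3/5)(10/41) + (4/5)(35/123) + (1)(28/123) = 28/41.

0.6829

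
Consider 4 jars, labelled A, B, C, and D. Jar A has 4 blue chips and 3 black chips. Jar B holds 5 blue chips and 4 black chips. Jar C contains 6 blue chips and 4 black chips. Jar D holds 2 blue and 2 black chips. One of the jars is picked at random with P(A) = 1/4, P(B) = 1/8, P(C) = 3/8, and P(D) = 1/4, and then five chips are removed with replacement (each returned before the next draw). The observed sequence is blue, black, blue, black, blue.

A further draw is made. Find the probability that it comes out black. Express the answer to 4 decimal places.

The likelihood of the observed sequence under each hypothesis: P(data | jar A) = (4/7)(3/7)(4/7)(3/7)(4/7) = 0.034271; P(data | jar B) = (5/9)(4/9)(5/9)(4/9)(5/9) = 0.03387; P(data | jar C) = (6/10)(4/10)(6/10)(4/10)(6/10) = 0.03456; P(data | jar D) = (2/4)(2/4)(2/4)(2/4)(2/4) = 0.03125.
Weighting by the prior gives 1/4 · 0.034271 = 0.0085679, 1/8 · 0.03387 = 0.0042338, 3/8 · 0.03456 = 0.01296, 1/4 · 0.03125 = 0.0078125; with total 0.033574.
Normalising, the posterior is P(jar A | data) = 0.25519, P(jar B | data) = 0.1261, P(jar C | data) = 0.38601, P(jar D | data) = 0.23269.
So P(black next | data) = Σ P(black next | H) P(H | data) = (3/7)(0.25519) + (4/9)(0.1261) + (2/5)(0.38601) + (1/2)(0.23269) = 0.43617.

0.4362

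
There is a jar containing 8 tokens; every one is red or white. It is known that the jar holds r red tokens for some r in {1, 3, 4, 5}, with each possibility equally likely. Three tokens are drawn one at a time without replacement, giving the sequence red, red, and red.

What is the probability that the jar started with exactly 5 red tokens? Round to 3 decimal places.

Under each hypothesis, the probability of the observed sequence is: P(data | r = 1) = (1/8)(0/7) = 0; P(data | r = 3) = (3/8)(2/7)(1/6) = 1/56; P(data | r = 4) = (4/8)(3/7)(2/6) = 1/14; P(data | r = 5) = (5/8)(4/7)(3/6) = 5/28.
Weighting by the prior gives 1/4 · 0 = 0, 1/4 · 1/56 = 1/224, 1/4 · 1/14 = 1/56, 1/4 · 5/28 = 5/112; with total 15/224.
So P(r = 5 | data) = (5/112) / (15/224) = 2/3.

0.667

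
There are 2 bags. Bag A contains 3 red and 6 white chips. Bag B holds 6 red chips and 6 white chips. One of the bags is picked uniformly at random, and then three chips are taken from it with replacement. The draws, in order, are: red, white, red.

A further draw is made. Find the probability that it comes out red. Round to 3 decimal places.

The likelihood of the observed sequence under each hypothesis: P(data | bag A) = (3/9)(6/9)(3/9) = 2/27; P(data | bag B) = (6/12)(6/12)(6/12) = 1/8.
Multiplying each by its prior: 1/2 · 2/27 = 1/27, 1/2 · 1/8 = 1/16; with total 43/432.
The posterior is then P(bag A | data) = 16/43, P(bag B | data) = 27/43.
The predictive probability is P(red next | data) = (1/3)(16/43) + (1/2)(27/43) = 113/258.

0.438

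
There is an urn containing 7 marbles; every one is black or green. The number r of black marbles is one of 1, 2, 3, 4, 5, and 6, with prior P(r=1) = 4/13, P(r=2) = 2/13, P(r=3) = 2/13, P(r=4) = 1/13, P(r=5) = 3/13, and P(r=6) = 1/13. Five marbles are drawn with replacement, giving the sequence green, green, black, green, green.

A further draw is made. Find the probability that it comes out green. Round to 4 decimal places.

0.7472

Under each hypothesis, the probability of the observed sequence is: P(data | r = 1) = (6/7)(6/7)(1/7)(6/7)(6/7) = 0.077111; P(data | r = 2) = (5/7)(5/7)(2/7)(5/7)(5/7) = 0.074374; P(data | r = 3) = (4/7)(4/7)(3/7)(4/7)(4/7) = 0.045695; P(data | r = 4) = (3/7)(3/7)(4/7)(3/7)(3/7) = 0.019278; P(data | r = 5) = (2/7)(2/7)(5/7)(2/7)(2/7) = 0.0047599; P(data | r = 6) = (1/7)(1/7)(6/7)(1/7)(1/7) = 0.00035699.
Multiplying each by its prior: 4/13 · 0.077111 = 0.023726, 2/13 · 0.074374 = 0.011442, 2/13 · 0.045695 = 0.00703, 1/13 · 0.019278 = 0.0014829, 3/13 · 0.0047599 = 0.0010984, 1/13 · 0.00035699 = 2.7461e-05; these sum to 0.044807.
Dividing through by the total gives posterior P(r = 1 | data) = 0.52952, P(r = 2 | data) = 0.25536, P(r = 3 | data) = 0.15689, P(r = 4 | data) = 0.033095, P(r = 5 | data) = 0.024515, P(r = 6 | data) = 0.00061287.
Averaging over the posterior, P(green next | data) = (6/7)(0.52952) + (5/7)(0.25536) + (4/7)(0.15689) + (3/7)(0.033095) + (2/7)(0.024515) + (1/7)(0.00061287) = 0.74721.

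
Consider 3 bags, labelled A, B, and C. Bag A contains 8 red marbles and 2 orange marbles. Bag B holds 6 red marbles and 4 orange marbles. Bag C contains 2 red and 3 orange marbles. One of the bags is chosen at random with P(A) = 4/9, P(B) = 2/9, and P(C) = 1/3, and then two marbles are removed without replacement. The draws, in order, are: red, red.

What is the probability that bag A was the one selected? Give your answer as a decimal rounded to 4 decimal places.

0.7203

For each hypothesis, P(data | H) works out to: P(data | bag A) = (8/10)(7/9) = 28/45; P(data | bag B) = (6/10)(5/9) = 1/3; P(data | bag C) = (2/5)(1/4) = 1/10.
Weighting by the prior gives 4/9 · 28/45 = 112/405, 2/9 · 1/3 = 2/27, 1/3 · 1/10 = 1/30; summing to 311/810.
By Bayes' rule, P(bag A | data) = (112/405) / (311/810) = 224/311.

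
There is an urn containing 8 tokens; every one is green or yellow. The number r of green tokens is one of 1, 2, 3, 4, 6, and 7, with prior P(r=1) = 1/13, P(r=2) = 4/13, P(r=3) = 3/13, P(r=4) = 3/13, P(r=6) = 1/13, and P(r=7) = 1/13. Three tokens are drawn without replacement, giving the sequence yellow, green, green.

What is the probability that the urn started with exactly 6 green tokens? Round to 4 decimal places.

For each hypothesis, P(data | H) works out to: P(data | r = 1) = (7/8)(1/7)(0/6) = 0; P(data | r = 2) = (6/8)(2/7)(1/6) = 1/28; P(data | r = 3) = (5/8)(3/7)(2/6) = 5/56; P(data | r = 4) = (4/8)(4/7)(3/6) = 1/7; P(data | r = 6) = (2/8)(6/7)(5/6) = 5/28; P(data | r = 7) = (1/8)(7/7)(6/6) = 1/8.
Multiplying each by its prior: 1/13 · 0 = 0, 4/13 · 1/28 = 1/91, 3/13 · 5/56 = 15/728, 3/13 · 1/7 = 3/91, 1/13 · 5/28 = 5/364, 1/13 · 1/8 = 1/104; summing to 8/91.
Therefore the posterior P(r = 6 | data) = (5/364) / (8/91) = 5/32.

0.1563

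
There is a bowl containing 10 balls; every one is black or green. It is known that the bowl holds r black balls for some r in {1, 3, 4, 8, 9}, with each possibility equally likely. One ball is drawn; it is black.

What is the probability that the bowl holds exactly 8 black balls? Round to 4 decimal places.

The likelihood of this draw under each hypothesis: P(data | r = 1) = (1/10) = 1/10; P(data | r = 3) = (3/10) = 3/10; P(data | r = 4) = (4/10) = 2/5; P(data | r = 8) = (8/10) = 4/5; P(data | r = 9) = (9/10) = 9/10.
The prior-weighted likelihoods are 1/5 · 1/10 = 1/50, 1/5 · 3/10 = 3/50, 1/5 · 2/5 = 2/25, 1/5 · 4/5 = 4/25, 1/5 · 9/10 = 9/50; these sum to 1/2.
So P(r = 8 | data) = (4/25) / (1/2) = 8/25.

0.3200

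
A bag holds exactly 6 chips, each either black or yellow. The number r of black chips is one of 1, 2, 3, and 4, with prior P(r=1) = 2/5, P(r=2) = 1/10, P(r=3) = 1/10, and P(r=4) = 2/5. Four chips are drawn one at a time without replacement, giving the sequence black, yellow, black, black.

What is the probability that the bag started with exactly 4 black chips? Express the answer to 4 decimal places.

Under each hypothesis, the probability of the observed sequence is: P(data | r = 1) = (1/6)(5/5)(0/4) = 0; P(data | r = 2) = (2/6)(4/5)(1/4)(0/3) = 0; P(data | r = 3) = (3/6)(3/5)(2/4)(1/3) = 1/20; P(data | r = 4) = (4/6)(2/5)(3/4)(2/3) = 2/15.
Weighting by the prior gives 2/5 · 0 = 0, 1/10 · 0 = 0, 1/10 · 1/20 = 1/200, 2/5 · 2/15 = 4/75; summing to 7/120.
Hence P(r = 4 | data) = (4/75) / (7/120) = 32/35.

0.9143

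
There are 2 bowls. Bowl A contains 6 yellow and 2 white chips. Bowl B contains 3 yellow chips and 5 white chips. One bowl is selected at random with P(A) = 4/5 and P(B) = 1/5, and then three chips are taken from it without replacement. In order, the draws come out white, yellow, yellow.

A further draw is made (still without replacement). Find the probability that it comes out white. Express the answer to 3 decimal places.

Compute the likelihood of the observed sequence for each case: P(data | bowl A) = (2/8)(6/7)(5/6) = 5/28; P(data | bowl B) = (5/8)(3/7)(2/6) = 5/56.
Weighting by the prior gives 4/5 · 5/28 = 1/7, 1/5 · 5/56 = 1/56; summing to 9/56.
Dividing through by the total gives posterior P(bowl A | data) = 8/9, P(bowl B | data) = 1/9.
So P(white next | data) = Σ P(white next | H) P(H | data) = (1/5)(8/9) + (4/5)(1/9) = 4/15.

0.267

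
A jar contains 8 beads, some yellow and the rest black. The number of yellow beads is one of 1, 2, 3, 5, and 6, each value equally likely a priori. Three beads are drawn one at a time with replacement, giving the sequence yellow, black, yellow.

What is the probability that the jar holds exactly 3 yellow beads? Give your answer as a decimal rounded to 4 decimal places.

Under each hypothesis, the probability of the observed sequence is: P(data | r = 1) = (1/8)(7/8)(1/8) = 0.013672; P(data | r = 2) = (2/8)(6/8)(2/8) = 0.046875; P(data | r = 3) = (3/8)(5/8)(3/8) = 0.087891; P(data | r = 5) = (5/8)(3/8)(5/8) = 0.14648; P(data | r = 6) = (6/8)(2/8)(6/8) = 0.14062.
Multiplying each by its prior: 1/5 · 0.013672 = 0.0027344, 1/5 · 0.046875 = 0.009375, 1/5 · 0.087891 = 0.017578, 1/5 · 0.14648 = 0.029297, 1/5 · 0.14062 = 0.028125; these sum to 0.087109.
By Bayes' rule, P(r = 3 | data) = (0.017578) / (0.087109) = 0.20179.

0.2018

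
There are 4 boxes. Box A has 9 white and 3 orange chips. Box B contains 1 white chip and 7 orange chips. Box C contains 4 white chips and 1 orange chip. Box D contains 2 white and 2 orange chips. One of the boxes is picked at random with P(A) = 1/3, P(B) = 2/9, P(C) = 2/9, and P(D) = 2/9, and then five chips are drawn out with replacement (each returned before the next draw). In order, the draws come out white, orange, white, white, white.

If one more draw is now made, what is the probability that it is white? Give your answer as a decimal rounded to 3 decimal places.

The likelihood of the observed sequence under each hypothesis: P(data | box A) = (9/12)(3/12)(9/12)(9/12)(9/12) = 0.079102; P(data | box B) = (1/8)(7/8)(1/8)(1/8)(1/8) = 0.00021362; P(data | box C) = (4/5)(1/5)(4/5)(4/5)(4/5) = 0.08192; P(data | box D) = (2/4)(2/4)(2/4)(2/4)(2/4) = 0.03125.
Multiplying each by its prior: 1/3 · 0.079102 = 0.026367, 2/9 · 0.00021362 = 4.7472e-05, 2/9 · 0.08192 = 0.018204, 2/9 · 0.03125 = 0.0069444; with total 0.051564.
Normalising, the posterior is P(box A | data) = 0.51135, P(box B | data) = 0.00092065, P(box C | data) = 0.35305, P(box D | data) = 0.13468.
Averaging over the posterior, P(white next | data) = (3/4)(0.51135) + (1/8)(0.00092065) + (4/5)(0.35305) + (1/2)(0.13468) = 0.73341.

0.733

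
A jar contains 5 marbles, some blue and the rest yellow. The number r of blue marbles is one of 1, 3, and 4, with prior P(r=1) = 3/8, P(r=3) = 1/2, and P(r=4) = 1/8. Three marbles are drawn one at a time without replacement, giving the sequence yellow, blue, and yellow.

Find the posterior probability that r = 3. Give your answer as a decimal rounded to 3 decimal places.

For each hypothesis, P(data | H) works out to: P(data | r = 1) = (4/5)(1/4)(3/3) = 1/5; P(data | r = 3) = (2/5)(3/4)(1/3) = 1/10; P(data | r = 4) = (1/5)(4/4)(0/3) = 0.
Weighting by the prior gives 3/8 · 1/5 = 3/40, 1/2 · 1/10 = 1/20, 1/8 · 0 = 0; these sum to 1/8.
Hence P(r = 3 | data) = (1/20) / (1/8) = 2/5.

0.400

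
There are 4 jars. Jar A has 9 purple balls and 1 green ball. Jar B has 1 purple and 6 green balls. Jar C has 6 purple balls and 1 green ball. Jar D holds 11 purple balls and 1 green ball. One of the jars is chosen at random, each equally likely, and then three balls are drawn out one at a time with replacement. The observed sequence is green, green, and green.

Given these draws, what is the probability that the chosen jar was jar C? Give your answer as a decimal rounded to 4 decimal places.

0.0046

Compute the likelihood of the observed sequence for each case: P(data | jar A) = (1/10)(1/10)(1/10) = 0.001; P(data | jar B) = (6/7)(6/7)(6/7) = 0.62974; P(data | jar C) = (1/7)(1/7)(1/7) = 0.0029155; P(data | jar D) = (1/12)(1/12)(1/12) = 0.0005787.
Weighting by the prior gives 1/4 · 0.001 = 0.00025, 1/4 · 0.62974 = 0.15743, 1/4 · 0.0029155 = 0.00072886, 1/4 · 0.0005787 = 0.00014468; these sum to 0.15856.
Therefore the posterior P(jar C | data) = (0.00072886) / (0.15856) = 0.0045968.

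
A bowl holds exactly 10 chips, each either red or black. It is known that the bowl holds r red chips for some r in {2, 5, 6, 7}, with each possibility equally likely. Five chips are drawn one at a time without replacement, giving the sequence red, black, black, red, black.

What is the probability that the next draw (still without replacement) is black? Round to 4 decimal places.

0.4557

Compute the likelihood of the observed sequence for each case: P(data | r = 2) = (2/10)(8/9)(7/8)(1/7)(6/6) = 0.022222; P(data | r = 5) = (5/10)(5/9)(4/8)(4/7)(3/6) = 0.039683; P(data | r = 6) = (6/10)(4/9)(3/8)(5/7)(2/6) = 0.02381; P(data | r = 7) = (7/10)(3/9)(2/8)(6/7)(1/6) = 0.0083333.
Weighting by the prior gives 1/4 · 0.022222 = 0.0055556, 1/4 · 0.039683 = 0.0099206, 1/4 · 0.02381 = 0.0059524, 1/4 · 0.0083333 = 0.0020833; summing to 0.023512.
Dividing through by the total gives posterior P(r = 2 | data) = 0.23629, P(r = 5 | data) = 0.42194, P(r = 6 | data) = 0.25316, P(r = 7 | data) = 0.088608.
The predictive probability is P(black next | data) = (1)(0.23629) + (2/5)(0.42194) + (1/5)(0.25316) + (0)(0.088608) = 0.4557.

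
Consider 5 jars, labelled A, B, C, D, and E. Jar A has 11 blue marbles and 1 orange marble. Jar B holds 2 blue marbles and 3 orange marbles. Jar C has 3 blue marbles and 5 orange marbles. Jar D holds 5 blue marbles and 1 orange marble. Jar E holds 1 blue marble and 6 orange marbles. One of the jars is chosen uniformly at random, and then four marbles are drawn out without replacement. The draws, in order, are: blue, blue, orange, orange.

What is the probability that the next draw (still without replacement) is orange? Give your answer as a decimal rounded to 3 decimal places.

The likelihood of the observed sequence under each hypothesis: P(data | jar A) = (11/12)(10/11)(1/10)(0/9) = 0; P(data | jar B) = (2/5)(1/4)(3/3)(2/2) = 1/10; P(data | jar C) = (3/8)(2/7)(5/6)(4/5) = 1/14; P(data | jar D) = (5/6)(4/5)(1/4)(0/3) = 0; P(data | jar E) = (1/7)(0/6) = 0.
Multiplying each by its prior: 1/5 · 0 = 0, 1/5 · 1/10 = 1/50, 1/5 · 1/14 = 1/70, 1/5 · 0 = 0, 1/5 · 0 = 0; summing to 6/175.
Dividing through by the total gives posterior P(jar A | data) = 0, P(jar B | data) = 7/12, P(jar C | data) = 5/12, P(jar D | data) = 0, P(jar E | data) = 0.
The predictive probability is P(orange next | data) = (1)(7/12) + (3/4)(5/12) = 43/48.

0.896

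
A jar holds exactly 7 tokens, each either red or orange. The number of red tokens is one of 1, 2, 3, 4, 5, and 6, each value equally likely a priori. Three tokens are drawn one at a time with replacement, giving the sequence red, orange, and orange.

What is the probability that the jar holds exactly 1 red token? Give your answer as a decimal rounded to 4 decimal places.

Under each hypothesis, the probability of the observed sequence is: P(data | r = 1) = (1/7)(6/7)(6/7) = 0.10496; P(data | r = 2) = (2/7)(5/7)(5/7) = 0.14577; P(data | r = 3) = (3/7)(4/7)(4/7) = 0.13994; P(data | r = 4) = (4/7)(3/7)(3/7) = 0.10496; P(data | r = 5) = (5/7)(2/7)(2/7) = 0.058309; P(data | r = 6) = (6/7)(1/7)(1/7) = 0.017493.
The prior-weighted likelihoods are 1/6 · 0.10496 = 0.017493, 1/6 · 0.14577 = 0.024295, 1/6 · 0.13994 = 0.023324, 1/6 · 0.10496 = 0.017493, 1/6 · 0.058309 = 0.0097182, 1/6 · 0.017493 = 0.0029155; with total 0.095238.
Hence P(r = 1 | data) = (0.017493) / (0.095238) = 0.18367.

0.1837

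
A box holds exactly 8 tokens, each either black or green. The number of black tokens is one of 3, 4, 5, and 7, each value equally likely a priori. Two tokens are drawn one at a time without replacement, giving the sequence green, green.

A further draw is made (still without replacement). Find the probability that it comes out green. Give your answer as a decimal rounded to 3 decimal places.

Compute the likelihood of the observed sequence for each case: P(data | r = 3) = (5/8)(4/7) = 5/14; P(data | r = 4) = (4/8)(3/7) = 3/14; P(data | r = 5) = (3/8)(2/7) = 3/28; P(data | r = 7) = (1/8)(0/7) = 0.
Weighting by the prior gives 1/4 · 5/14 = 5/56, 1/4 · 3/14 = 3/56, 1/4 · 3/28 = 3/112, 1/4 · 0 = 0; these sum to 19/112.
The posterior is then P(r = 3 | data) = 10/19, P(r = 4 | data) = 6/19, P(r = 5 | data) = 3/19, P(r = 7 | data) = 0.
Averaging over the posterior, P(green next | data) = (1/2)(10/19) + (1/3)(6/19) + (1/6)(3/19) = 15/38.

0.395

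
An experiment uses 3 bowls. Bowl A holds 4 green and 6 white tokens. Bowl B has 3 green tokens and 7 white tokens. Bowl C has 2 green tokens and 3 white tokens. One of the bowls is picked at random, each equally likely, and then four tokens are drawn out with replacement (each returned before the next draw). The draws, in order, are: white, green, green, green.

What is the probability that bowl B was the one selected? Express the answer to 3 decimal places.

Compute the likelihood of the observed sequence for each case: P(data | bowl A) = (6/10)(4/10)(4/10)(4/10) = 0.0384; P(data | bowl B) = (7/10)(3/10)(3/10)(3/10) = 0.0189; P(data | bowl C) = (3/5)(2/5)(2/5)(2/5) = 0.0384.
Multiplying each by its prior: 1/3 · 0.0384 = 0.0128, 1/3 · 0.0189 = 0.0063, 1/3 · 0.0384 = 0.0128; these sum to 0.0319.
By Bayes' rule, P(bowl B | data) = (0.0063) / (0.0319) = 0.19749.

0.197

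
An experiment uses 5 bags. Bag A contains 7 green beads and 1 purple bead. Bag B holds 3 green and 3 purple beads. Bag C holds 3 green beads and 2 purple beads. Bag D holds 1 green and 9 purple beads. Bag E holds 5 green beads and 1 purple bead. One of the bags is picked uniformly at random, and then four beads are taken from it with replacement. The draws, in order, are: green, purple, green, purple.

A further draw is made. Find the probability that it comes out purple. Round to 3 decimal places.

The likelihood of the observed sequence under each hypothesis: P(data | bag A) = (7/8)(1/8)(7/8)(1/8) = 0.011963; P(data | bag B) = (3/6)(3/6)(3/6)(3/6) = 0.0625; P(data | bag C) = (3/5)(2/5)(3/5)(2/5) = 0.0576; P(data | bag D) = (1/10)(9/10)(1/10)(9/10) = 0.0081; P(data | bag E) = (5/6)(1/6)(5/6)(1/6) = 0.01929.
Weighting by the prior gives 1/5 · 0.011963 = 0.0023926, 1/5 · 0.0625 = 0.0125, 1/5 · 0.0576 = 0.01152, 1/5 · 0.0081 = 0.00162, 1/5 · 0.01929 = 0.003858; summing to 0.031891.
The posterior is then P(bag A | data) = 0.075025, P(bag B | data) = 0.39196, P(bag C | data) = 0.36123, P(bag D | data) = 0.050799, P(bag E | data) = 0.12098.
Averaging over the posterior, P(purple next | data) = (1/8)(0.075025) + (1/2)(0.39196) + (2/5)(0.36123) + (9/10)(0.050799) + (1/6)(0.12098) = 0.41574.

0.416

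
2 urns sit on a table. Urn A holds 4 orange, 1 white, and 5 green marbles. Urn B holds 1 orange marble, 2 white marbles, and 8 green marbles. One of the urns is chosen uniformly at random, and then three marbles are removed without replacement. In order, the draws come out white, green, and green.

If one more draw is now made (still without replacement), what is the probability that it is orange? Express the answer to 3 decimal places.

Under each hypothesis, the probability of the observed sequence is: P(data | urn A) = (1/10)(5/9)(4/8) = 1/36; P(data | urn B) = (2/11)(8/10)(7/9) = 56/495.
Weighting by the prior gives 1/2 · 1/36 = 1/72, 1/2 · 56/495 = 28/495; with total 31/440.
Dividing through by the total gives posterior P(urn A | data) = 0.19713, P(urn B | data) = 0.80287.
So P(orange next | data) = Σ P(orange next | H) P(H | data) = (4/7)(0.19713) + (1/8)(0.80287) = 0.21301.

0.213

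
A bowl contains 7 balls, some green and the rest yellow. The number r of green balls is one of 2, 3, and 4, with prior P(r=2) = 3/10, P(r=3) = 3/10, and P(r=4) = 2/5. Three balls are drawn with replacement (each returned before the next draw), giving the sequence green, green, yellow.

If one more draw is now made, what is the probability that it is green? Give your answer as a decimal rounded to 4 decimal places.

0.4810

Under each hypothesis, the probability of the observed sequence is: P(data | r = 2) = (2/7)(2/7)(5/7) = 0.058309; P(data | r = 3) = (3/7)(3/7)(4/7) = 0.10496; P(data | r = 4) = (4/7)(4/7)(3/7) = 0.13994.
Multiplying each by its prior: 3/10 · 0.058309 = 0.017493, 3/10 · 0.10496 = 0.031487, 2/5 · 0.13994 = 0.055977; summing to 0.10496.
Normalising, the posterior is P(r = 2 | data) = 0.16667, P(r = 3 | data) = 0.3, P(r = 4 | data) = 0.53333.
The predictive probability is P(green next | data) = (2/7)(0.16667) + (3/7)(0.3) + (4/7)(0.53333) = 0.48095.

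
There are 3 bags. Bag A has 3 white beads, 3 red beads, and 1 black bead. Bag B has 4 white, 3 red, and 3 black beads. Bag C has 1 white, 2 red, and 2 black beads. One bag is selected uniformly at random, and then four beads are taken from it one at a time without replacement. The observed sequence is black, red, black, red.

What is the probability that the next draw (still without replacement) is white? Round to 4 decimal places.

Under each hypothesis, the probability of the observed sequence is: P(data | bag A) = (1/7)(3/6)(0/5) = 0; P(data | bag B) = (3/10)(3/9)(2/8)(2/7) = 0.0071429; P(data | bag C) = (2/5)(2/4)(1/3)(1/2) = 0.033333.
Multiplying each by its prior: 1/3 · 0 = 0, 1/3 · 0.0071429 = 0.002381, 1/3 · 0.033333 = 0.011111; with total 0.013492.
Dividing through by the total gives posterior P(bag A | data) = 0, P(bag B | data) = 0.17647, P(bag C | data) = 0.82353.
The predictive probability is P(white next | data) = (2/3)(0.17647) + (1)(0.82353) = 0.94118.

0.9412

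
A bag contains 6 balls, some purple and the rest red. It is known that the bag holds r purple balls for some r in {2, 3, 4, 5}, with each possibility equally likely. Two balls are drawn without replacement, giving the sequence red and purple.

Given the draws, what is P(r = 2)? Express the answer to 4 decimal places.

0.2667

Under each hypothesis, the probability of the observed sequence is: P(data | r = 2) = (4/6)(2/5) = 4/15; P(data | r = 3) = (3/6)(3/5) = 3/10; P(data | r = 4) = (2/6)(4/5) = 4/15; P(data | r = 5) = (1/6)(5/5) = 1/6.
Multiplying each by its prior: 1/4 · 4/15 = 1/15, 1/4 · 3/10 = 3/40, 1/4 · 4/15 = 1/15, 1/4 · 1/6 = 1/24; summing to 1/4.
So P(r = 2 | data) = (1/15) / (1/4) = 4/15.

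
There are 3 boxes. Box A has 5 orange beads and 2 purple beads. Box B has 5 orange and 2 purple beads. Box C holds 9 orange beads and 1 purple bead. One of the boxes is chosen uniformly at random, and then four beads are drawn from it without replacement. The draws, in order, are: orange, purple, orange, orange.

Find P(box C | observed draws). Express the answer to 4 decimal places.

0.2593

For each hypothesis, P(data | H) works out to: P(data | box A) = (5/7)(2/6)(4/5)(3/4) = 1/7; P(data | box B) = (5/7)(2/6)(4/5)(3/4) = 1/7; P(data | box C) = (9/10)(1/9)(8/8)(7/7) = 1/10.
Multiplying each by its prior: 1/3 · 1/7 = 1/21, 1/3 · 1/7 = 1/21, 1/3 · 1/10 = 1/30; these sum to 9/70.
By Bayes' rule, P(box C | data) = (1/30) / (9/70) = 7/27.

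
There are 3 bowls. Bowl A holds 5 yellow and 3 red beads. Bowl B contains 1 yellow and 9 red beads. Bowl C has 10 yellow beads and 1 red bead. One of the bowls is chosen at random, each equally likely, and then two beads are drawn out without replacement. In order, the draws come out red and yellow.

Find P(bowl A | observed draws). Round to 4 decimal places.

0.5839

Under each hypothesis, the probability of the observed sequence is: P(data | bowl A) = (3/8)(5/7) = 0.26786; P(data | bowl B) = (9/10)(1/9) = 0.1; P(data | bowl C) = (1/11)(10/10) = 0.090909.
The prior-weighted likelihoods are 1/3 · 0.26786 = 0.089286, 1/3 · 0.1 = 0.033333, 1/3 · 0.090909 = 0.030303; these sum to 0.15292.
So P(bowl A | data) = (0.089286) / (0.15292) = 0.58386.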